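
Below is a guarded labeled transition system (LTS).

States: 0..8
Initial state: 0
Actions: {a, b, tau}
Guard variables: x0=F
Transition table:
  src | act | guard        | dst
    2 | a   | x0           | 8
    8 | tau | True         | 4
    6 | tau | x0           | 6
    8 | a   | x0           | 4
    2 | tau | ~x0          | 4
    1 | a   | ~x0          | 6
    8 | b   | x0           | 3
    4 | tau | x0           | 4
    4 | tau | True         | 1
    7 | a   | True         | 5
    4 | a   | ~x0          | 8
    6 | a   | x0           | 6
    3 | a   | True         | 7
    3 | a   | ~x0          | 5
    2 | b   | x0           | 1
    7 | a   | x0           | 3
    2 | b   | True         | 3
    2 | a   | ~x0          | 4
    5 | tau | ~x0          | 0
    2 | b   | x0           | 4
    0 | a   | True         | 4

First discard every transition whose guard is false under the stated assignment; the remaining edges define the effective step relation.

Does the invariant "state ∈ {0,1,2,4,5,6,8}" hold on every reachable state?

Inv-set: {0,1,2,4,5,6,8}
Reach set: {0,1,4,6,8}
  0: safe
  1: safe
  4: safe
  6: safe
  8: safe

Answer: INVARIANT HOLDS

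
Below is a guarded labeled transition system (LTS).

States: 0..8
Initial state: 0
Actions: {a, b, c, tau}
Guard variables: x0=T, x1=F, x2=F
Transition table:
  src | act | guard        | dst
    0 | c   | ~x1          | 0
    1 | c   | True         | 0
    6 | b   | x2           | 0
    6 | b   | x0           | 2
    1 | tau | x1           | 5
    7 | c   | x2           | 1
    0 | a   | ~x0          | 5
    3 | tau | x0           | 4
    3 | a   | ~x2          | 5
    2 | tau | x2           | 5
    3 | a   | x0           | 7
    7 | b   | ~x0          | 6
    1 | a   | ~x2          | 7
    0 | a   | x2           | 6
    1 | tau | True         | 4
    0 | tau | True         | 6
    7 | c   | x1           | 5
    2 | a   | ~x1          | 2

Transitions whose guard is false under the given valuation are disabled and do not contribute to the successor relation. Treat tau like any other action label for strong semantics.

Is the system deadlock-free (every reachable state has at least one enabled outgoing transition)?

Answer: DEADLOCK-FREE

Working:
Reachable = {0,2,6}
  0: c→0  tau→6  [deg 2]
  2: a→2  [deg 1]
  6: b→2  [deg 1]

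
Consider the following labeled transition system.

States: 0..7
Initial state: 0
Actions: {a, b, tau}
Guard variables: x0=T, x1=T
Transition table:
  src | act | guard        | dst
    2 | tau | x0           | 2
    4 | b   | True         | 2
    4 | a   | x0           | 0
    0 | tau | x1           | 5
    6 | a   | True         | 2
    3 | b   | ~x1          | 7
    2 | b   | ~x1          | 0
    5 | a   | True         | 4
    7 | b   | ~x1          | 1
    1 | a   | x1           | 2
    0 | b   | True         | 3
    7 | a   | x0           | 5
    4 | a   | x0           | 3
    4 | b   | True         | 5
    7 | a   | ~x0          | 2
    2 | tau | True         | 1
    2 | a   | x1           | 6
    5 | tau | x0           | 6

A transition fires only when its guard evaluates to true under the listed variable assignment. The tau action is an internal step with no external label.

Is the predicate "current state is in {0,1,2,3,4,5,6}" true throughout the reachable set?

Answer: INVARIANT HOLDS

Trace:
Allowed set {0,1,2,3,4,5,6}
R = {0,1,2,3,4,5,6}
  0: safe
  1: safe
  2: safe
  3: safe
  4: safe
  5: safe
  6: safe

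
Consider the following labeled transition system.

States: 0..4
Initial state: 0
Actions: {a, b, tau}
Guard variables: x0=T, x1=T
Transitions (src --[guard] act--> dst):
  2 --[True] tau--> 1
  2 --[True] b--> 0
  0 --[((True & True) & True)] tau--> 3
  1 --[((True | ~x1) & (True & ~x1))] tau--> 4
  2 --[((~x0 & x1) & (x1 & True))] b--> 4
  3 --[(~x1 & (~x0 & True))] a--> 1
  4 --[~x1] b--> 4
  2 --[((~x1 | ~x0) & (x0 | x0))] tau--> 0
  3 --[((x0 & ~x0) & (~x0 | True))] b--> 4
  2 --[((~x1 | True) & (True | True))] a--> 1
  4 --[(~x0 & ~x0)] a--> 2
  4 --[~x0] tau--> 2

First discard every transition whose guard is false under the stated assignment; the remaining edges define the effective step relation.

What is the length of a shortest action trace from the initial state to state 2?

Layered search for 2:
  depth 0: {0}
  depth 1: {3}
2 never appears.

Answer: UNREACHABLE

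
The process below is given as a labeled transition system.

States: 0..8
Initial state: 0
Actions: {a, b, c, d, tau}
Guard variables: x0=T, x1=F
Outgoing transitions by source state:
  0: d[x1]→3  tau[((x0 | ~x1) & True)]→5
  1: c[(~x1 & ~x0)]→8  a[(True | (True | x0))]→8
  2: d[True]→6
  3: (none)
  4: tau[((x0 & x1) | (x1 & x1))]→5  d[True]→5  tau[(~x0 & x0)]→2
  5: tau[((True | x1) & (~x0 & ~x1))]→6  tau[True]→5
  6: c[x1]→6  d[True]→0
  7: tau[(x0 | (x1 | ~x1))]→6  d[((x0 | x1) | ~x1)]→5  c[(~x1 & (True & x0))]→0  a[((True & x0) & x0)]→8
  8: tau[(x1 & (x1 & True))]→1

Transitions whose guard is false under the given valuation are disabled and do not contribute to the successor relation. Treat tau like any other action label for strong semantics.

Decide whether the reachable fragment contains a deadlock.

Reach set: {0,5}
  0: tau→5  [1 out]
  5: tau→5  [1 out]

Answer: DEADLOCK-FREE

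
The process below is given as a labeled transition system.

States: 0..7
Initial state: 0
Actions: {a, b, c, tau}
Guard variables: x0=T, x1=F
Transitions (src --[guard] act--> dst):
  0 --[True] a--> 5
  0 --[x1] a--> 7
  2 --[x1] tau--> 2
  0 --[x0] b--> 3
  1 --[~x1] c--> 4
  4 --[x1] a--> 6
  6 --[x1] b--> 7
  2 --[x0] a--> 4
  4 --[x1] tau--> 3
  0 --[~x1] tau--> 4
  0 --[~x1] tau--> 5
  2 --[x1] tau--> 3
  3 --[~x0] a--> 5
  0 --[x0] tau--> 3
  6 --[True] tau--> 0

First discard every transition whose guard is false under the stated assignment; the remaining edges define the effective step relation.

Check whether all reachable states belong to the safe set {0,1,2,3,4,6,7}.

Safe = {0,1,2,3,4,6,7}
Reach set: {0,3,4,5}
  0: safe
  3: safe
  4: safe
  5: ✗ unsafe
reach 5 via a — violates

Answer: INVARIANT VIOLATED at state 5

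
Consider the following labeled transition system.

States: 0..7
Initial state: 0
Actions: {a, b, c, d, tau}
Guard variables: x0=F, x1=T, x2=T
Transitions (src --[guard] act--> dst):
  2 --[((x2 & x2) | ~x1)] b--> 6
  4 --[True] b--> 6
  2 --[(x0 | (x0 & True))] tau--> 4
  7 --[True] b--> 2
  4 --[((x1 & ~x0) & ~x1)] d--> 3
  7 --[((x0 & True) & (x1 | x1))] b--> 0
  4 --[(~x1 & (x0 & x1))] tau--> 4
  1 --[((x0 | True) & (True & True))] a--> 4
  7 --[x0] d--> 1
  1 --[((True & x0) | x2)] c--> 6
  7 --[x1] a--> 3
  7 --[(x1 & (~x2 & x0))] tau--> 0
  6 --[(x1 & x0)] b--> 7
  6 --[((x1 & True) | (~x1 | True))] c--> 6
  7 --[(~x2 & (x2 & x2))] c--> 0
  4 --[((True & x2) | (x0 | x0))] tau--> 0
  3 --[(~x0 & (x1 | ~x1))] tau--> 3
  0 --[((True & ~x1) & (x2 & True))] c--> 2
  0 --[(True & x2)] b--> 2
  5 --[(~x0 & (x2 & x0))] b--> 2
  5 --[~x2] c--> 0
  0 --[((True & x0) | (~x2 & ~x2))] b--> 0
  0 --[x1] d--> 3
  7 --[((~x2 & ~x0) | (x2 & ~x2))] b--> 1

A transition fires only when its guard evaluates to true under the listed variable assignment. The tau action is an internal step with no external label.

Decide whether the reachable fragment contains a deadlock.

Reach set: {0,2,3,6}
  0: b→2  d→3  [2 exit(s)]
  2: b→6  [1 exit(s)]
  3: tau→3  [1 exit(s)]
  6: c→6  [1 exit(s)]

Answer: DEADLOCK-FREE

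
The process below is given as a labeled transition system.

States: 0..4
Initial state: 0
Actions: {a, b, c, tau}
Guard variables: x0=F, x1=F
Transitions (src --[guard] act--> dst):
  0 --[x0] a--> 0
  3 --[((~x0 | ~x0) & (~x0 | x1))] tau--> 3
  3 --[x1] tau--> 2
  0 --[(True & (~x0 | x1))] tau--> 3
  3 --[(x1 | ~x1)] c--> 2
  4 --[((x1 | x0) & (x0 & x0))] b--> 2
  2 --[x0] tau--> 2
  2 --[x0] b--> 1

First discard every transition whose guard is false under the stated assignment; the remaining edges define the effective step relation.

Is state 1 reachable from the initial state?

3 transition(s) survive guard evaluation.
Layer 0: {0}
Layer 1: {3}  cumulative {0,3}
Layer 2: {2}  cumulative {0,2,3}
Reachable = {0,2,3}

Answer: UNREACHABLE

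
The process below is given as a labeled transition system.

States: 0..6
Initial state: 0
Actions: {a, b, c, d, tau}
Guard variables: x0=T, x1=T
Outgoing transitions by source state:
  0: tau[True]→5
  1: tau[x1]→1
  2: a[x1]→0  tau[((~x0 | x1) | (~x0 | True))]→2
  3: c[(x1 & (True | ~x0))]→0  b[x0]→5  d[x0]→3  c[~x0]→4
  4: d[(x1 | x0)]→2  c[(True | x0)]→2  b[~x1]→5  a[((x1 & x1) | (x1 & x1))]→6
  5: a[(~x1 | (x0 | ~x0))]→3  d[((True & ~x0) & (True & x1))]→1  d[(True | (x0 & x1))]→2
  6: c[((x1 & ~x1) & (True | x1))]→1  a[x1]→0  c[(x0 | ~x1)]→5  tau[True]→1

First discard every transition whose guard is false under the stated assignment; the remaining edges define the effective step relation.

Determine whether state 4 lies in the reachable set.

Guard filter leaves 15 enabled edge(s).
depth 0: {0}
depth 1: {5}  total {0,5}
depth 2: {2,3}  total {0,2,3,5}
R = {0,2,3,5}

Answer: UNREACHABLE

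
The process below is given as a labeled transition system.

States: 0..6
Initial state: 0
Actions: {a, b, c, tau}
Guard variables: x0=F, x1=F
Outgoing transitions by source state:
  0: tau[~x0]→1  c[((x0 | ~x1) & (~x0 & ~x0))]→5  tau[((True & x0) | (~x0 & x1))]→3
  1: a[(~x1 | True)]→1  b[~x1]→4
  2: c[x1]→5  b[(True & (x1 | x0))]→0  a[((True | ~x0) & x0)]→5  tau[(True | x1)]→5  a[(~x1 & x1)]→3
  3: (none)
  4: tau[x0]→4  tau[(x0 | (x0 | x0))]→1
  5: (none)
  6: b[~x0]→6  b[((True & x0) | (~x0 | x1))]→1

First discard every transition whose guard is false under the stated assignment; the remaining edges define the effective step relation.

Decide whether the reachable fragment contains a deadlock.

Reach set: {0,1,4,5}
  0: c→5  tau→1  [deg 2]
  1: a→1  b→4  [deg 2]
  4: ∅  [deadlock]
  5: ∅  [deadlock]
trace reaching 4: tau·b

Answer: DEADLOCK at state 4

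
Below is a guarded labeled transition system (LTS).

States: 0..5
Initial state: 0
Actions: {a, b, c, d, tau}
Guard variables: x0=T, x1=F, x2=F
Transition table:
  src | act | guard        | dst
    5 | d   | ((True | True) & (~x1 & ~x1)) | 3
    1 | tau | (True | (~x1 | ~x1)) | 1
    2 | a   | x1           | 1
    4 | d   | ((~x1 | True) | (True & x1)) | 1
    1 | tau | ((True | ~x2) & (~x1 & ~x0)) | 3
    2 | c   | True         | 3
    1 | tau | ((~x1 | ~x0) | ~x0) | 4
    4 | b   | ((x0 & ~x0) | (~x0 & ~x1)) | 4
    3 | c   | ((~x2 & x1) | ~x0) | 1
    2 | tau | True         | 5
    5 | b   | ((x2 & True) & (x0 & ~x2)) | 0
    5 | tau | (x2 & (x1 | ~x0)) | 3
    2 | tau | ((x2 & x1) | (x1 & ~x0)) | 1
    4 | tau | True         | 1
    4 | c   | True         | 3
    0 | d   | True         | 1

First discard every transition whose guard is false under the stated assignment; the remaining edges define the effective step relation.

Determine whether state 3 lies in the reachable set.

9 transition(s) survive guard evaluation.
depth 0: {0}
depth 1: {1}  now seen {0,1}
depth 2: {4}  now seen {0,1,4}
depth 3: {3}  now seen {0,1,3,4}
R = {0,1,3,4}
trace reaching 3: d·tau·c

Answer: REACHABLE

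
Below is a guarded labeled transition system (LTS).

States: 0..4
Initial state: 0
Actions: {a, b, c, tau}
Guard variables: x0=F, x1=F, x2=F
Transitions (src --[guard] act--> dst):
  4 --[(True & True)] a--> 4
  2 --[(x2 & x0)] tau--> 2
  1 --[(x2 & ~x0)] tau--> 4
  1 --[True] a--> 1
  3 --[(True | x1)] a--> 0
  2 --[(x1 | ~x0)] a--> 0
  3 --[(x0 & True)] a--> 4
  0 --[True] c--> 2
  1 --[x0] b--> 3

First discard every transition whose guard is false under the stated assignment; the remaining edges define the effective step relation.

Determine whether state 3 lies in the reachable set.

After dropping false guards: 5 live edges.
Layer 0: {0}
Layer 1: {2}  cumulative {0,2}
Reachable = {0,2}

Answer: UNREACHABLE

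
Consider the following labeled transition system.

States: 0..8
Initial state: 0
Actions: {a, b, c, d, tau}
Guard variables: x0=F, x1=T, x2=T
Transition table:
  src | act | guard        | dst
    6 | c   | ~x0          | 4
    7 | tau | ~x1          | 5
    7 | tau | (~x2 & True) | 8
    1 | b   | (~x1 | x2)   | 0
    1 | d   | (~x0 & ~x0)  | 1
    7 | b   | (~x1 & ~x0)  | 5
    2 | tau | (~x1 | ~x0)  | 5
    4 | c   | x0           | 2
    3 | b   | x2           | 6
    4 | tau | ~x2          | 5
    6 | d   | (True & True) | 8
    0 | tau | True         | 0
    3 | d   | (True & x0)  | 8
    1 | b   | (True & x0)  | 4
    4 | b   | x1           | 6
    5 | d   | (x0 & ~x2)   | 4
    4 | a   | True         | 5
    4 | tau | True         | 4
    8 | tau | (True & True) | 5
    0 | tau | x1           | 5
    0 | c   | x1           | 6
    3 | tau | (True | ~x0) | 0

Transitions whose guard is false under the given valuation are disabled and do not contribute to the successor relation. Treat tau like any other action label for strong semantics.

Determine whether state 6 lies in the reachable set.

Answer: REACHABLE

Trace:
14 transition(s) survive guard evaluation.
Layer 0: {0}
Layer 1: {5,6}  now seen {0,5,6}
Layer 2: {4,8}  now seen {0,4,5,6,8}
Reach set: {0,4,5,6,8}
witness 6: c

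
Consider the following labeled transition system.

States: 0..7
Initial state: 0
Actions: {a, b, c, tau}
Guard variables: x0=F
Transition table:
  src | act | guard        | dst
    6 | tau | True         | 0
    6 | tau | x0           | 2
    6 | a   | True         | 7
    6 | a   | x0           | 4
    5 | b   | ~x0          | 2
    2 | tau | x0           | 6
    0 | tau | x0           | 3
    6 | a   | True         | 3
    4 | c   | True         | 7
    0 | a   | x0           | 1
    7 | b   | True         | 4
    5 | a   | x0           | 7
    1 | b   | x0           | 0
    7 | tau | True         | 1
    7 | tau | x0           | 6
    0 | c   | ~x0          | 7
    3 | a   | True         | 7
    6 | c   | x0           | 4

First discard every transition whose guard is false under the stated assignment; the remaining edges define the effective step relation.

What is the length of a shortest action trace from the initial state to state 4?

Answer: 2

Trace:
BFS to 4:
  Layer 0: {0}
  Layer 1: {7}
  Layer 2: {1,4}
4 enters at depth 2; path c·b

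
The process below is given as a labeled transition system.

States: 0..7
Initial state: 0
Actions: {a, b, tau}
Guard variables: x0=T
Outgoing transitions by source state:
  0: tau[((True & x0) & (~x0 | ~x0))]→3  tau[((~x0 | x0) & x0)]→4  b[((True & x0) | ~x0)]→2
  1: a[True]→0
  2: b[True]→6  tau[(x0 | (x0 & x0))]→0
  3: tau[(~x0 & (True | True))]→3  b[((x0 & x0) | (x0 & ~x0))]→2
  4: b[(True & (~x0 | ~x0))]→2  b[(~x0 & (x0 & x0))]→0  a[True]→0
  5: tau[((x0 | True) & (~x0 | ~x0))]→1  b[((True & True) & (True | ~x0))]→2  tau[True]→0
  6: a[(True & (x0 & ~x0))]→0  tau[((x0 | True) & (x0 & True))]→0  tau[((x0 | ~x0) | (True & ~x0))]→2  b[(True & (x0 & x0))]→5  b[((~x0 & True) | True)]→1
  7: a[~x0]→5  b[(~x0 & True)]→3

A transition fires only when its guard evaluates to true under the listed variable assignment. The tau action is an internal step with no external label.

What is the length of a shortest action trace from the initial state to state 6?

Breadth-first toward 6:
  Layer 0: {0}
  Layer 1: {2,4}
  Layer 2: {6}
6 enters at depth 2; path b·b

Answer: 2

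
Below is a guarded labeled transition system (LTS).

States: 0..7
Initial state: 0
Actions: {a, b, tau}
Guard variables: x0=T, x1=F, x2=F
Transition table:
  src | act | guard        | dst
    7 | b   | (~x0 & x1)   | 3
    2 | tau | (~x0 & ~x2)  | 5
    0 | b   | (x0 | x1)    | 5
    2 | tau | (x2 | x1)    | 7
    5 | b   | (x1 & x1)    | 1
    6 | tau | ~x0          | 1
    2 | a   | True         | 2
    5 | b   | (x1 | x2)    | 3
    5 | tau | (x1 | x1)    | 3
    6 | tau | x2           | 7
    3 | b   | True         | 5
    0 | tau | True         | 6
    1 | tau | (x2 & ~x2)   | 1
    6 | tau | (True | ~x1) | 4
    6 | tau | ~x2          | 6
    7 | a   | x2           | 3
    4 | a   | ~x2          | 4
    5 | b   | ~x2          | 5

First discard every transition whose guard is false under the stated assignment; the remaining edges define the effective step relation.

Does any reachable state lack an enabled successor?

Reachable = {0,4,5,6}
  0: b→5  tau→6  [2 exit(s)]
  4: a→4  [1 exit(s)]
  5: b→5  [1 exit(s)]
  6: tau→4  tau→6  [2 exit(s)]

Answer: DEADLOCK-FREE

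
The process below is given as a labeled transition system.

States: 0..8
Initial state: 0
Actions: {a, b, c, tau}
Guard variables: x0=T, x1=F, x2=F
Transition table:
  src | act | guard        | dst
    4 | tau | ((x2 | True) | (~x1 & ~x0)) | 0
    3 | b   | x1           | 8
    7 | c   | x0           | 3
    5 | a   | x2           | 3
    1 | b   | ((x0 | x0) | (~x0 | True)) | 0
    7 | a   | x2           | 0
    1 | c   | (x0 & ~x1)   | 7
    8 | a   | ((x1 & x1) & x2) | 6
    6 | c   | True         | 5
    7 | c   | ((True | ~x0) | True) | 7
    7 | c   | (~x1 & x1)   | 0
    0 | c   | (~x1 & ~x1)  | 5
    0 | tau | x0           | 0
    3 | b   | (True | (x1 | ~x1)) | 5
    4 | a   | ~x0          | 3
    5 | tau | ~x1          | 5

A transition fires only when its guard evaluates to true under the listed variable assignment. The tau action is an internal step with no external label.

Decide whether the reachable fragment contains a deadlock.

Answer: DEADLOCK-FREE

Working:
Reach set: {0,5}
  0: c→5  tau→0  [2 exit(s)]
  5: tau→5  [1 exit(s)]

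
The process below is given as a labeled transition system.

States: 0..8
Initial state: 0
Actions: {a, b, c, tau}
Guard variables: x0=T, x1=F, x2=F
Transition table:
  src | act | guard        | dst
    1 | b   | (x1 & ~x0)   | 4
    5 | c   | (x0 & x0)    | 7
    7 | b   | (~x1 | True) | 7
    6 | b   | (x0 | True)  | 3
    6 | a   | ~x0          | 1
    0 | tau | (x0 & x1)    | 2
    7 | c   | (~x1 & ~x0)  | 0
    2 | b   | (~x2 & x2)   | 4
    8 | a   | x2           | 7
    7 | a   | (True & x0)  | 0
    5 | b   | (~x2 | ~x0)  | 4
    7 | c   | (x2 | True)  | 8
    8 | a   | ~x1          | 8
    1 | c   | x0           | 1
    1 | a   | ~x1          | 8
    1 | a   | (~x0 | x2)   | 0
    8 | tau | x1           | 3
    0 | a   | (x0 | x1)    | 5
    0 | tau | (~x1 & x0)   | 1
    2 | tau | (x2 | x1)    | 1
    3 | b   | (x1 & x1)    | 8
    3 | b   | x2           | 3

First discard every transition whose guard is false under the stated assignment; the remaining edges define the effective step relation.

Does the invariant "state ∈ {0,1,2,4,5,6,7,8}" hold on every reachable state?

Safe = {0,1,2,4,5,6,7,8}
Reach set: {0,1,4,5,7,8}
  0: ok
  1: ok
  4: ok
  5: ok
  7: ok
  8: ok

Answer: INVARIANT HOLDS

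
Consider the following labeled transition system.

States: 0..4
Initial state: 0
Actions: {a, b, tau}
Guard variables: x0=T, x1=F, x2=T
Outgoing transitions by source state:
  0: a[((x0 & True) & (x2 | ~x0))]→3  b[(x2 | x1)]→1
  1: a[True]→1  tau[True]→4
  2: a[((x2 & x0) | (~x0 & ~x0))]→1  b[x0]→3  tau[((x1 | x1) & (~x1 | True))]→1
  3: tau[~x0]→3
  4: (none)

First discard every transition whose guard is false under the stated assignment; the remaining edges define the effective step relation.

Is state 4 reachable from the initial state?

Answer: REACHABLE

Working:
6 transition(s) survive guard evaluation.
depth 0: {0}
depth 1: {1,3}  cumulative {0,1,3}
depth 2: {4}  cumulative {0,1,3,4}
Reachable = {0,1,3,4}
witness 4: b·tau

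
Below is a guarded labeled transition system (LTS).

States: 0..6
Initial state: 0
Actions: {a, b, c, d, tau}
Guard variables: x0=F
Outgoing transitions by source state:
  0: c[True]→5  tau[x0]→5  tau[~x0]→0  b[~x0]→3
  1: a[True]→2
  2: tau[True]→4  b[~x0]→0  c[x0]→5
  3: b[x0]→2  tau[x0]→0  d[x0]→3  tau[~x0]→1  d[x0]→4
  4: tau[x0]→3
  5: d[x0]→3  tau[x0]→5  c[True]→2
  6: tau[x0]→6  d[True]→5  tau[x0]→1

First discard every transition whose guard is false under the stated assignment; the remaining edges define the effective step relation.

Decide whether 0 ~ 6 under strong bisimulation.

Refine partition for ~:
  π0 = {{0,1,2,3,4,5,6}}
  π1 = {{0},{1},{2},{3},{4},{5},{6}}
Fixed point at round 2; 7 class(es).
0∈{0}, 6∈{6}

Answer: NOT BISIMILAR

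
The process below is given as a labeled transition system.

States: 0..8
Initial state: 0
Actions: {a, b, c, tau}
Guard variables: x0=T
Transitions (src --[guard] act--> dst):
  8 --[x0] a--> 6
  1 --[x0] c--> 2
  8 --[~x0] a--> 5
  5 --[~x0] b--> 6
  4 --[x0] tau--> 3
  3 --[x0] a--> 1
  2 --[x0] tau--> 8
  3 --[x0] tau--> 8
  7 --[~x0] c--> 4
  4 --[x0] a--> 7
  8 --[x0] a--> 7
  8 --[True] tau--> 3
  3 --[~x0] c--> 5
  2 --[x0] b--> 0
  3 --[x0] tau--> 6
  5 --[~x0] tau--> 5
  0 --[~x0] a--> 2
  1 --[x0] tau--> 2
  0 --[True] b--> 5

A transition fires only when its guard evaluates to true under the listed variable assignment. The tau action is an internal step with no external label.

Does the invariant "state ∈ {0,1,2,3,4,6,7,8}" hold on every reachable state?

Allowed set {0,1,2,3,4,6,7,8}
Reach set: {0,5}
  0: safe
  5: VIOLATES
witness against invariant: b → 5

Answer: INVARIANT VIOLATED at state 5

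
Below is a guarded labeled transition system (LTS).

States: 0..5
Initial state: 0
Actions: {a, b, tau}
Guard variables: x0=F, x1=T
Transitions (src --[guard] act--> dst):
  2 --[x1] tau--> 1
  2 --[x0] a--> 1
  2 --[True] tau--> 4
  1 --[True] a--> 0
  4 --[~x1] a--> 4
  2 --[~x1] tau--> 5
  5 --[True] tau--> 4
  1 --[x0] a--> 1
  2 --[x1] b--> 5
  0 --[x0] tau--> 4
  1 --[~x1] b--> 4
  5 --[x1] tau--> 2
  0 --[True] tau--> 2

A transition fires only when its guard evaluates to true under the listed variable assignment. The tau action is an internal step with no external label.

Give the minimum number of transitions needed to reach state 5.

Layered search for 5:
  depth 0: {0}
  depth 1: {2}
  depth 2: {1,4,5}
depth(5)=2, e.g. tau·b

Answer: 2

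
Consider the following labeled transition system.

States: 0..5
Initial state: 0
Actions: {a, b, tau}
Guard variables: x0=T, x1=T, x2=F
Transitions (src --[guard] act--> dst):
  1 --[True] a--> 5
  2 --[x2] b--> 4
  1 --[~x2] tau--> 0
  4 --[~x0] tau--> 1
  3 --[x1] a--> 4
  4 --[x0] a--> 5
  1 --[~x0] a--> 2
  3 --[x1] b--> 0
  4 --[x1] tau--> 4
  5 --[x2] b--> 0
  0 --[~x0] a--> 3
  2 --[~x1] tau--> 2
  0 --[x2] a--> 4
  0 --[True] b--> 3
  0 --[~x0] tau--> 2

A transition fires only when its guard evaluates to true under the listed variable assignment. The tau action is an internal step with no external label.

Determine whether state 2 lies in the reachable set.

Answer: UNREACHABLE

Working:
7 transition(s) survive guard evaluation.
L0 = {0}
L1 = {3}  cumulative {0,3}
L2 = {4}  cumulative {0,3,4}
L3 = {5}  cumulative {0,3,4,5}
R = {0,3,4,5}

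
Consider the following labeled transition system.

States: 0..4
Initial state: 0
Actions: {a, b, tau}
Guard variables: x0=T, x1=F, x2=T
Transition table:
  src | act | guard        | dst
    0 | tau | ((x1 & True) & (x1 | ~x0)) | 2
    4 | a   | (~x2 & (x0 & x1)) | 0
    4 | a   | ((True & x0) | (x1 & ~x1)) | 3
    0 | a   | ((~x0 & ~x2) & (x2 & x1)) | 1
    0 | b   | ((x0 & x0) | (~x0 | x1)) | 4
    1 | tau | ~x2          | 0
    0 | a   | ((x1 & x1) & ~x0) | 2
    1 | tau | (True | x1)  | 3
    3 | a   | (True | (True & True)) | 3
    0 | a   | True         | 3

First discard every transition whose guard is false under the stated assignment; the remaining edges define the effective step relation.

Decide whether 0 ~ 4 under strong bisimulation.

Answer: NOT BISIMILAR

Working:
Bisimulation quotient by refinement:
  π0 = {{0,1,2,3,4}}
  π1 = {{0},{1},{2},{3,4}}
4 equivalence class(es) (converged in 2)
[0]={0}  [4]={3,4}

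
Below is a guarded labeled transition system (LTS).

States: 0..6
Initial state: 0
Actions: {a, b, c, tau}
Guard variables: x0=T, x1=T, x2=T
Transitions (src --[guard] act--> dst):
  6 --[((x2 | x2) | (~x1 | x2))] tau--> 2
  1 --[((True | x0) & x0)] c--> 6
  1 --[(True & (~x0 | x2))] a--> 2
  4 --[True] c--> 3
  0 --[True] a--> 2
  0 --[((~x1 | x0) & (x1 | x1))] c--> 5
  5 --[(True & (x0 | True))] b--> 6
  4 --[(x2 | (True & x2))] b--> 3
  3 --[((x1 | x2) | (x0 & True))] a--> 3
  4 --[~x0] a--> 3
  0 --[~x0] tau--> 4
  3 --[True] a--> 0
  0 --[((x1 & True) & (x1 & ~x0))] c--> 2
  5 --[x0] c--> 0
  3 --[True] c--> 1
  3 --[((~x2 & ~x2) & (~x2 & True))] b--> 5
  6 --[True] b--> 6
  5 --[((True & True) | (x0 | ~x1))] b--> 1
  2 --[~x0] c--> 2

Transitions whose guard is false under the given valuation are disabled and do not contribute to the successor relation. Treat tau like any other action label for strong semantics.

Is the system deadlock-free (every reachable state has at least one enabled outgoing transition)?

Answer: DEADLOCK at state 2

Trace:
R = {0,1,2,5,6}
  0: a→2  c→5  [2 out]
  1: a→2  c→6  [2 out]
  2: ∅  [STUCK]
  5: b→1  b→6  c→0  [3 out]
  6: b→6  tau→2  [2 out]
trace reaching 2: a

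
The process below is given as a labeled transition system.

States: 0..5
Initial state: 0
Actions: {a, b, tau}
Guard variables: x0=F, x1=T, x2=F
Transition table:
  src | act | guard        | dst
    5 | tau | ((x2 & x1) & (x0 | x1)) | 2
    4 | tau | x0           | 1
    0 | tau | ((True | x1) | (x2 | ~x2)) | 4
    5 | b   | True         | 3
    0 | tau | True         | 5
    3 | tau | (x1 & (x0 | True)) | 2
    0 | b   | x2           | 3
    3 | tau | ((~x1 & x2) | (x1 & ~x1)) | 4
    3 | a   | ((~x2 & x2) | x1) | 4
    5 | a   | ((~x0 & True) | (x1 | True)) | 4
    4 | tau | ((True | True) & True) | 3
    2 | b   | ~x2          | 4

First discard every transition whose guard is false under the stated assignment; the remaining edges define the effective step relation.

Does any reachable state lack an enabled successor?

Answer: DEADLOCK-FREE

Trace:
R = {0,2,3,4,5}
  0: tau→4  tau→5  [2 out]
  2: b→4  [1 out]
  3: a→4  tau→2  [2 out]
  4: tau→3  [1 out]
  5: a→4  b→3  [2 out]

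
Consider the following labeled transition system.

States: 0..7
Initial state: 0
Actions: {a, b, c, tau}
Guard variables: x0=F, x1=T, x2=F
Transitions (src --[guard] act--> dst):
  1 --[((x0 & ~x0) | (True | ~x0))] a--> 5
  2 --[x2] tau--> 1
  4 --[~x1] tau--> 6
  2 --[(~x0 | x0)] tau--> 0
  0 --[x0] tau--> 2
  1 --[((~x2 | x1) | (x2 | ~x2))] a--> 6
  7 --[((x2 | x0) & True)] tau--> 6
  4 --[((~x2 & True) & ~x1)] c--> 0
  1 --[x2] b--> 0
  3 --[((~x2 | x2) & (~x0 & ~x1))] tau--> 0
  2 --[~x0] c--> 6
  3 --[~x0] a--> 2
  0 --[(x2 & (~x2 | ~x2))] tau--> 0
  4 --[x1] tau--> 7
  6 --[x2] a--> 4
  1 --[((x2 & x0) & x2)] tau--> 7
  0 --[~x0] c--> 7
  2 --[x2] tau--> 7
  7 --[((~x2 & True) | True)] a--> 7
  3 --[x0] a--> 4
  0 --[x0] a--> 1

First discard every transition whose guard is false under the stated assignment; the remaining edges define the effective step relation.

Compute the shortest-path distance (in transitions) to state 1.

Answer: UNREACHABLE

Trace:
BFS to 1:
  L0 = {0}
  L1 = {7}
1 never appears.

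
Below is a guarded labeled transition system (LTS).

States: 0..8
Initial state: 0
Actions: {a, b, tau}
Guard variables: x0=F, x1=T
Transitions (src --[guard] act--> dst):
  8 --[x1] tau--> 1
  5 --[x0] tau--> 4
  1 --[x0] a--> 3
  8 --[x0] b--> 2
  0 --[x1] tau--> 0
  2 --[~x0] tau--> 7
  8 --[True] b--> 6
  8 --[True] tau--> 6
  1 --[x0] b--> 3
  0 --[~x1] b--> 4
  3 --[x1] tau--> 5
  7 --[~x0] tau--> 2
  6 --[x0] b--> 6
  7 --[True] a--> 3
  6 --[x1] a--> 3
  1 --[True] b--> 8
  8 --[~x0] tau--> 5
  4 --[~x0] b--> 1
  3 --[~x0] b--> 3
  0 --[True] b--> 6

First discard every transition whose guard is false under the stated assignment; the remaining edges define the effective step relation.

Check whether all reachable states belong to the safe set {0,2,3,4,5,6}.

Safe = {0,2,3,4,5,6}
Reachable = {0,3,5,6}
  0: safe
  3: safe
  5: safe
  6: safe

Answer: INVARIANT HOLDS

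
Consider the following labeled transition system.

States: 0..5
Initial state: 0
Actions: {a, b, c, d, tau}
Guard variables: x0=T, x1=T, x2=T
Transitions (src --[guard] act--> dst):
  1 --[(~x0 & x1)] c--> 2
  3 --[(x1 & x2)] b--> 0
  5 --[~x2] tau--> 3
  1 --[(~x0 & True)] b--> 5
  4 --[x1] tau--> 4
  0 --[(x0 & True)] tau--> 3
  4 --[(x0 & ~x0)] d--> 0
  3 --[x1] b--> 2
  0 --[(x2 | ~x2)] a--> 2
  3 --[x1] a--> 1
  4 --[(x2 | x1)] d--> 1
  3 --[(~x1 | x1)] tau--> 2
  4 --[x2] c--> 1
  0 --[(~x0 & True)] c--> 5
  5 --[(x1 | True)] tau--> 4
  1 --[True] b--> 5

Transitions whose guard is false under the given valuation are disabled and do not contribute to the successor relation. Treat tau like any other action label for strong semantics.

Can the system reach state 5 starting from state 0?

Answer: REACHABLE

Analysis:
Guard filter leaves 11 enabled edge(s).
Layer 0: {0}
Layer 1: {2,3}  total {0,2,3}
Layer 2: {1}  total {0,1,2,3}
Layer 3: {5}  total {0,1,2,3,5}
Layer 4: {4}  total {0,1,2,3,4,5}
R = {0,1,2,3,4,5}
Path to 5: tau·a·b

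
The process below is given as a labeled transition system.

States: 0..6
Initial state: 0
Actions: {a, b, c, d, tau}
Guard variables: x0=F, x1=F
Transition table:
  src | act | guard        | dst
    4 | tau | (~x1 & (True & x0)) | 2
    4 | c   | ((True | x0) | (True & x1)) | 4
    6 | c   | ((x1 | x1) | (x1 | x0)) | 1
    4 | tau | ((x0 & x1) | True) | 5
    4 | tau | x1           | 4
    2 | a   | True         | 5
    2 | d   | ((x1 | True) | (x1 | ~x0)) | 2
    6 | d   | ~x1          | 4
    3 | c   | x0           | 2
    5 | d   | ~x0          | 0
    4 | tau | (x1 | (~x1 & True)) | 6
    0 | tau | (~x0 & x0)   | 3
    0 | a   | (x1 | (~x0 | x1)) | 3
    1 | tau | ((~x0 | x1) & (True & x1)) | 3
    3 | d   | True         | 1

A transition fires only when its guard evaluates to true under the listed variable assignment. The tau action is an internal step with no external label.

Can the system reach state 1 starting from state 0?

Answer: REACHABLE

Working:
After dropping false guards: 9 live edges.
depth 0: {0}
depth 1: {3}  total {0,3}
depth 2: {1}  total {0,1,3}
Reach set: {0,1,3}
trace reaching 1: a·d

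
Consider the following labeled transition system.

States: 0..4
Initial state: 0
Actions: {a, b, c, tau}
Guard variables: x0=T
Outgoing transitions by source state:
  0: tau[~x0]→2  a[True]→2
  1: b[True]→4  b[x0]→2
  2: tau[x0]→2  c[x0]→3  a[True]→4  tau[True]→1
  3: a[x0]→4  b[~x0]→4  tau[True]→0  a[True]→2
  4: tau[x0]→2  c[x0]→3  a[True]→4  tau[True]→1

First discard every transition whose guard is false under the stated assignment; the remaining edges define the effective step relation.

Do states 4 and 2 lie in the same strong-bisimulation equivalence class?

Answer: BISIMILAR

Trace:
Refine partition for ~:
  π0 = {{0,1,2,3,4}}
  π1 = {{0},{1},{2,4},{3}}
4 equivalence class(es) (converged in 2)
[4]={2,4}  [2]={2,4}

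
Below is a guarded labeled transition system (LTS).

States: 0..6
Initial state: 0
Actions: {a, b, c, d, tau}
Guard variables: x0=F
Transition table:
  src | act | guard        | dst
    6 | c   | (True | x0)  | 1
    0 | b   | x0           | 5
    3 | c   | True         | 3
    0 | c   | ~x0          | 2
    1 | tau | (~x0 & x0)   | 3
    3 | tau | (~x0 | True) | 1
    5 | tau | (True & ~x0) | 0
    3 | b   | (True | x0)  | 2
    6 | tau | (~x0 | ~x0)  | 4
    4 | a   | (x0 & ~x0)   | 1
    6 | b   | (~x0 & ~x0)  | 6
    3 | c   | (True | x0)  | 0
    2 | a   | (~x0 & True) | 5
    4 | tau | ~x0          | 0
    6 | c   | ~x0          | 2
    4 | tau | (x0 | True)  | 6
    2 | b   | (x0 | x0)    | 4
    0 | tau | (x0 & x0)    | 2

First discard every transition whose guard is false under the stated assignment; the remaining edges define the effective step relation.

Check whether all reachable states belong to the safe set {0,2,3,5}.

Safe = {0,2,3,5}
Reachable = {0,2,5}
  0: safe
  2: safe
  5: safe

Answer: INVARIANT HOLDS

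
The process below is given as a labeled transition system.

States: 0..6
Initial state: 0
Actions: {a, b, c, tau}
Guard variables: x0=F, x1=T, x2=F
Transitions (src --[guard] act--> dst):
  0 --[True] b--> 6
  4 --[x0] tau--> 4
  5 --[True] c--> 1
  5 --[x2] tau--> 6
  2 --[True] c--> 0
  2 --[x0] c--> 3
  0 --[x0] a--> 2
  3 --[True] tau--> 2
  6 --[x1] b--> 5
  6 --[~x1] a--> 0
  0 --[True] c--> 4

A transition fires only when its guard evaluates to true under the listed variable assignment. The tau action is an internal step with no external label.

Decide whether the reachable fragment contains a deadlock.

Answer: DEADLOCK at state 1

Analysis:
Reachable = {0,1,4,5,6}
  0: b→6  c→4  [deg 2]
  1: ∅  [STUCK]
  4: ∅  [STUCK]
  5: c→1  [deg 1]
  6: b→5  [deg 1]
Path to 1: b·b·c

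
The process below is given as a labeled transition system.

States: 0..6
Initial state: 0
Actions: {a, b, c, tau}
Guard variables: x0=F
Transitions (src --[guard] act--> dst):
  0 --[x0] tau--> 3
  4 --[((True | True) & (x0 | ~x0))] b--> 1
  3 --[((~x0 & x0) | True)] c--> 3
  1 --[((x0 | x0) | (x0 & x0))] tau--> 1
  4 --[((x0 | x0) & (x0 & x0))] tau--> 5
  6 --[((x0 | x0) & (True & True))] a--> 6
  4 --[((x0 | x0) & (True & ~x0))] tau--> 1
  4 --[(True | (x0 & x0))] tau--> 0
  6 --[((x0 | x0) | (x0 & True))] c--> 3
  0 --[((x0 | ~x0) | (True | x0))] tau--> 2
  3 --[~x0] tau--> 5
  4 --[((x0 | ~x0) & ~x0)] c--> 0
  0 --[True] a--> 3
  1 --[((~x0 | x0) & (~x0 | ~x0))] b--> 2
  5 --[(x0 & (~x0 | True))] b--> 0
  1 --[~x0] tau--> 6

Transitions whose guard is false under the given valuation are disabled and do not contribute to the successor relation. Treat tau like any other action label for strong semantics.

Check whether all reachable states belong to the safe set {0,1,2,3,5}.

Answer: INVARIANT HOLDS

Analysis:
Safe = {0,1,2,3,5}
Reachable = {0,2,3,5}
  0: ok
  2: ok
  3: ok
  5: ok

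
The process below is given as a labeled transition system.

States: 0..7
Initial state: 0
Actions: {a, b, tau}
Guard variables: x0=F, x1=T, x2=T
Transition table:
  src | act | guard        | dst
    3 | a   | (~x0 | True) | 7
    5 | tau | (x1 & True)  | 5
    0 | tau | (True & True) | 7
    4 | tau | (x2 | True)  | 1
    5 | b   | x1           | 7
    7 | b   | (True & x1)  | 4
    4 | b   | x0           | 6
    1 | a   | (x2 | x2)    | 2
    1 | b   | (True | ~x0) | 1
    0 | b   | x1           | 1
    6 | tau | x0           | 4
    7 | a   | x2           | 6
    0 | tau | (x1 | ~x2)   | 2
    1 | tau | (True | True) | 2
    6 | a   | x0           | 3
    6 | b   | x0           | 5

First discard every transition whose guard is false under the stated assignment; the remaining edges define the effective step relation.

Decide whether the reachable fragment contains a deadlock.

Reach set: {0,1,2,4,6,7}
  0: b→1  tau→2  tau→7  [3 out]
  1: a→2  b→1  tau→2  [3 out]
  2: ∅  [no exit]
  4: tau→1  [1 out]
  6: ∅  [no exit]
  7: a→6  b→4  [2 out]
witness 2: tau

Answer: DEADLOCK at state 2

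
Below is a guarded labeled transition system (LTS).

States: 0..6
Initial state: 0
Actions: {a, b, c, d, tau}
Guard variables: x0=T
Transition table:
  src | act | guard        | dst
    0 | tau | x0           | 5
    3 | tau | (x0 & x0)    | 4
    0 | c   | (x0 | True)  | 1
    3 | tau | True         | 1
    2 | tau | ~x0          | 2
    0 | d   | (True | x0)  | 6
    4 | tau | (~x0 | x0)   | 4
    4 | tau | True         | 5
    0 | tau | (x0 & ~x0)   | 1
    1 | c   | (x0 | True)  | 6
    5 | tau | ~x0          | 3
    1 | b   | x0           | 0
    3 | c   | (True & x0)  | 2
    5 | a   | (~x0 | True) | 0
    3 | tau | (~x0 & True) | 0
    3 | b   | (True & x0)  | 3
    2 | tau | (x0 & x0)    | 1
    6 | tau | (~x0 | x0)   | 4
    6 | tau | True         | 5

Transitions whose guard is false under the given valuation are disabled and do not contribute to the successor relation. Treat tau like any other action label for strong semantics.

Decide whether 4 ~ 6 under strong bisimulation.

Answer: BISIMILAR

Trace:
Refine partition for ~:
  π0 = {{0,1,2,3,4,5,6}}
  π1 = {{0},{1},{2,4,6},{3},{5}}
  π2 = {{0},{1},{2},{3},{4,6},{5}}
6 equivalence class(es) (converged in 3)
4∈{4,6}, 6∈{4,6}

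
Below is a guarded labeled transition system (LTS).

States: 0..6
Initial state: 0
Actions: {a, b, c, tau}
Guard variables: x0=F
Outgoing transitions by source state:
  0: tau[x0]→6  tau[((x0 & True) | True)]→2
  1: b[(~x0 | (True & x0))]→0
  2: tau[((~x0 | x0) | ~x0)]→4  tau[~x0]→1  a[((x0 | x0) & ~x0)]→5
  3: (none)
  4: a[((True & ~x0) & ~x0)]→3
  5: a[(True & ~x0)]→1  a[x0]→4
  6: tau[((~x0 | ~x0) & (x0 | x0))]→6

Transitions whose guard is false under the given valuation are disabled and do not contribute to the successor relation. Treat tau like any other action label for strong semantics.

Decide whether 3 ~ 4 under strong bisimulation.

Answer: NOT BISIMILAR

Trace:
Refine partition for ~:
  round 0: {{0,1,2,3,4,5,6}}
  round 1: {{0,2},{1},{3,6},{4,5}}
  round 2: {{0},{1},{2},{3,6},{4},{5}}
Fixed point at round 3; 6 class(es).
3∈{3,6}, 4∈{4}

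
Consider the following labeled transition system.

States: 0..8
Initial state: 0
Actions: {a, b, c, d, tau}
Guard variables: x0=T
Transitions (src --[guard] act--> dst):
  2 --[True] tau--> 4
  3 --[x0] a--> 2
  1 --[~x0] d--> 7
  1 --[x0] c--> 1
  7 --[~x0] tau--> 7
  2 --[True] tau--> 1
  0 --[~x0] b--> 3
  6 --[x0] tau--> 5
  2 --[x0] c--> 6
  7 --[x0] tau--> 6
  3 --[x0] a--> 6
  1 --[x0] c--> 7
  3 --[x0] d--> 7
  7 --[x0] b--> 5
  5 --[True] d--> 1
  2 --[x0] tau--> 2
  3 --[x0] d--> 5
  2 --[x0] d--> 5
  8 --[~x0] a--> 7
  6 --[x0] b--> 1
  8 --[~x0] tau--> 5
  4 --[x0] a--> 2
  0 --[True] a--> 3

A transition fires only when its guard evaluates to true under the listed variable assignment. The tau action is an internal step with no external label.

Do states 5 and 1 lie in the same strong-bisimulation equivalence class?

Bisimulation quotient by refinement:
  π0 = {{0,1,2,3,4,5,6,7,8}}
  π1 = {{0,4},{1},{2},{3},{5},{6,7},{8}}
  π2 = {{0},{1},{2},{3},{4},{5},{6},{7},{8}}
stable after 3 split(s): 9 block(s)
class of 5: {5}; class of 1: {1}

Answer: NOT BISIMILAR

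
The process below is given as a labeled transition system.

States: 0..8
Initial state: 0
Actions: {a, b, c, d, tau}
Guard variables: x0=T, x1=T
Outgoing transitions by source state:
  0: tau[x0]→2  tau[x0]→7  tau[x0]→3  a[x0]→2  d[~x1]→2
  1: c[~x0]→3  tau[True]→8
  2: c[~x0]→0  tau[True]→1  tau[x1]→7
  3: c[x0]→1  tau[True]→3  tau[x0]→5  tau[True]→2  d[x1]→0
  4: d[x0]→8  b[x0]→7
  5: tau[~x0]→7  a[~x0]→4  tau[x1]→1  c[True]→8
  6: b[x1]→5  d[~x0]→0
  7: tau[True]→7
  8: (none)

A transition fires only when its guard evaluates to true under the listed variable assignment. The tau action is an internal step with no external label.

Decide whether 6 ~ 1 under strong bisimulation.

Compute ~ classes (split until stable):
  P[0] = {{0,1,2,3,4,5,6,7,8}}
  P[1] = {{0},{1,2,7},{3},{4},{5},{6},{8}}
  P[2] = {{0},{1},{2,7},{3},{4},{5},{6},{8}}
  P[3] = {{0},{1},{2},{3},{4},{5},{6},{7},{8}}
Fixed point at round 4; 9 class(es).
class of 6: {6}; class of 1: {1}

Answer: NOT BISIMILAR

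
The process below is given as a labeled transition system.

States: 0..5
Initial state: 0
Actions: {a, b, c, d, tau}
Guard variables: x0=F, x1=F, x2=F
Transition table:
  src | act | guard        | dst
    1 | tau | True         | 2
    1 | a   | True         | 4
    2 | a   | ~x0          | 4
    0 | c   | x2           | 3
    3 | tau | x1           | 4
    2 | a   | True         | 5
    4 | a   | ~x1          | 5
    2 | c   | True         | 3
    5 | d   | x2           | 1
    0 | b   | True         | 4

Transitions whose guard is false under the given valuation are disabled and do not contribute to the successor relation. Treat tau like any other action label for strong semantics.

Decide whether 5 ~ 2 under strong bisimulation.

Refine partition for ~:
  π0 = {{0,1,2,3,4,5}}
  π1 = {{0},{1},{2},{3,5},{4}}
stable after 2 split(s): 5 block(s)
5∈{3,5}, 2∈{2}

Answer: NOT BISIMILAR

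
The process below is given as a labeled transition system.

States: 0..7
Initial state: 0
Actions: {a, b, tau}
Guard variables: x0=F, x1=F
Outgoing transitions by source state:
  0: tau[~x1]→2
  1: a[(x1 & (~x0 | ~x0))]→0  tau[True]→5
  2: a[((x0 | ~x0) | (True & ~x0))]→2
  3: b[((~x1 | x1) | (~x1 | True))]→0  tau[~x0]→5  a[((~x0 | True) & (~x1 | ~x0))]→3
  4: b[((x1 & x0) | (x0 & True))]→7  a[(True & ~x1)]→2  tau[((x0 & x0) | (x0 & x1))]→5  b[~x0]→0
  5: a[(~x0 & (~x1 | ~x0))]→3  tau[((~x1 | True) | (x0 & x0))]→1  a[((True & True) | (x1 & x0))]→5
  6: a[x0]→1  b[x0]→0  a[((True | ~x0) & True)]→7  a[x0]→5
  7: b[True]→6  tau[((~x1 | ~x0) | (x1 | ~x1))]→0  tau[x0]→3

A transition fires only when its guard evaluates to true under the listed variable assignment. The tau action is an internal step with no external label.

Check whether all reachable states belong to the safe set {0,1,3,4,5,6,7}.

Inv-set: {0,1,3,4,5,6,7}
Reach set: {0,2}
  0: ✓
  2: outside
reach 2 via tau — violates

Answer: INVARIANT VIOLATED at state 2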